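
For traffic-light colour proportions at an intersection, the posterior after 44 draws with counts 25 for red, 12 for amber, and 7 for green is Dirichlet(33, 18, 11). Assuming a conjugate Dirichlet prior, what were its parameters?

Dirichlet(8, 6, 4)

For a Dirichlet(α) prior with multinomial counts c, the posterior is Dirichlet(α + c) componentwise.
Subtract each count from the matching posterior parameter: 33−25=8, 18−12=6, 11−7=4.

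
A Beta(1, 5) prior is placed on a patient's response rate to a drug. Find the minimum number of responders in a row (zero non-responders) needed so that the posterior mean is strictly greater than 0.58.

After k responders and 0 non-responders the posterior is Beta(1+k, 5), with mean (1+k)/(1+5+k).
Set (1+k)/(6+k) > 0.58 and solve: k > (0.58·6 − 1)/(1 − 0.58) = 5.905.
The smallest integer exceeding 5.905 is 6, and checking k=6: (7)/(12) = 0.5833 > 0.58.

k = 6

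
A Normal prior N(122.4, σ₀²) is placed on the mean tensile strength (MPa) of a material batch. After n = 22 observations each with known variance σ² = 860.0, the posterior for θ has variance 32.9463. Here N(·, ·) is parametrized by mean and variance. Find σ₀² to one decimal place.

Posterior precision equals prior precision plus data precision: 1/σ_n² = 1/σ₀² + n/σ².
So 1/σ₀² = 1/32.9463 − 22/860.0 = 0.030352 − 0.025581 = 0.004771.
Hence σ₀² = 1/0.004771 ≈ 209.6.

σ₀² = 209.6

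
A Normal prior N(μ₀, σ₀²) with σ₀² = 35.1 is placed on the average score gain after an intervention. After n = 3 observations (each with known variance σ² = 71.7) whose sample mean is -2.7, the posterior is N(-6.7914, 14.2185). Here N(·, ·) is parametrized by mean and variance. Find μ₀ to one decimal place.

The posterior mean is a precision-weighted average: μ_n = (τ₀μ₀ + τ_data·x̄)/(τ₀+τ_data), with τ₀=1/σ₀² and τ_data=n/σ².
Here τ₀ = 1/35.1 = 0.028490 and τ_data = 3/71.7 = 0.041841, so τ_n = 0.070331.
Rearranging for μ₀: μ₀ = (μ_n·τ_n − τ_data·x̄)/τ₀ = (-6.7914·0.070331 − 0.041841·-2.7) / 0.028490 = -0.364675/0.028490 ≈ -12.8.

μ₀ = -12.8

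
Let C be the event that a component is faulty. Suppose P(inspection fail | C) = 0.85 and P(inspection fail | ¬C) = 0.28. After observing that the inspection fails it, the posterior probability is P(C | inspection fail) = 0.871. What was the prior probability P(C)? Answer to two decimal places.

In odds form, posterior odds = prior odds × likelihood ratio, so prior odds = posterior odds ÷ LR.
Posterior odds = 0.871/(1−0.871) = 6.7519. LR = 0.85/0.28 = 3.0357.
Prior odds = 6.7519/3.0357 = 2.2242, so P(C) = 2.2242/(1+2.2242) ≈ 0.69.

P(C) = 0.69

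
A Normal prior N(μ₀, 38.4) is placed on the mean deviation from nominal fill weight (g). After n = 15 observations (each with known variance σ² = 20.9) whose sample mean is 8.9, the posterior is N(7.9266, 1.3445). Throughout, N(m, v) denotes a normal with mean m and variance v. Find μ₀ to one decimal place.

The posterior mean is a precision-weighted average: μ_n = (τ₀μ₀ + τ_data·x̄)/(τ₀+τ_data), with τ₀=1/σ₀² and τ_data=n/σ².
Here τ₀ = 1/38.4 = 0.026042 and τ_data = 15/20.9 = 0.717703, so τ_n = 0.743745.
Rearranging for μ₀: μ₀ = (μ_n·τ_n − τ_data·x̄)/τ₀ = (7.9266·0.743745 − 0.717703·8.9) / 0.026042 = -0.492188/0.026042 ≈ -18.9.

μ₀ = -18.9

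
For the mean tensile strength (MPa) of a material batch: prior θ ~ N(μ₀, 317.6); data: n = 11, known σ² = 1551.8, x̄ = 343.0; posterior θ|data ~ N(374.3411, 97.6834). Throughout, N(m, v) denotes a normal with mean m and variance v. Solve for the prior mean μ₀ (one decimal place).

The posterior mean is a precision-weighted average: μ_n = (τ₀μ₀ + τ_data·x̄)/(τ₀+τ_data), with τ₀=1/σ₀² and τ_data=n/σ².
Here τ₀ = 1/317.6 = 0.003149 and τ_data = 11/1551.8 = 0.007089, so τ_n = 0.010238.
Rearranging for μ₀: μ₀ = (μ_n·τ_n − τ_data·x̄)/τ₀ = (374.3411·0.010238 − 0.007089·343.0) / 0.003149 = 1.400977/0.003149 ≈ 444.9.

μ₀ = 444.9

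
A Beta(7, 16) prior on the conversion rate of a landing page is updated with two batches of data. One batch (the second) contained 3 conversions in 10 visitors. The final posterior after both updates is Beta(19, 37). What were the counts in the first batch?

9 conversions and 14 bounces

Sequential conjugate updates are equivalent to a single update on the pooled data, so total successes = posterior α − prior α and total failures = posterior β − prior β.
Total across both batches: 19−7=12 conversions, 37−16=21 bounces.
Subtract the second batch: 12−3=9 conversions and 21−7=14 bounces.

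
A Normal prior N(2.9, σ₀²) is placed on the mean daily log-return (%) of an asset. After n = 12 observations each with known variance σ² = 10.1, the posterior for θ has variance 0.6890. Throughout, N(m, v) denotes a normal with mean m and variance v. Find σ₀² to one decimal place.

σ₀² = 3.8

For the Normal–Normal model with known σ², precisions add: τ_n = τ₀ + n/σ².
So 1/σ₀² = 1/0.6890 − 12/10.1 = 1.451379 − 1.188119 = 0.263260.
Hence σ₀² = 1/0.263260 ≈ 3.8.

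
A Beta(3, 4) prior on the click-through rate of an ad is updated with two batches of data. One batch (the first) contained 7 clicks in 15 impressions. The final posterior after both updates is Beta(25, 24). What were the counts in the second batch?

15 clicks and 12 non-clicks

Because Beta–binomial updating is additive in the counts, the combined data contributed (α_post−α_prior, β_post−β_prior) successes and failures.
Total across both batches: 25−3=22 clicks, 24−4=20 non-clicks.
Subtract the first batch: 22−7=15 clicks and 20−8=12 non-clicks.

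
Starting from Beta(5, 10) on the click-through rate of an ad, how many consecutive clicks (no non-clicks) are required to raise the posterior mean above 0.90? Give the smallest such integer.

After k clicks and 0 non-clicks the posterior is Beta(5+k, 10), with mean (5+k)/(5+10+k).
Set (5+k)/(15+k) > 0.90 and solve: k > (0.90·15 − 5)/(1 − 0.90) = 85.000.
The smallest integer exceeding 85.000 is 86.

k = 86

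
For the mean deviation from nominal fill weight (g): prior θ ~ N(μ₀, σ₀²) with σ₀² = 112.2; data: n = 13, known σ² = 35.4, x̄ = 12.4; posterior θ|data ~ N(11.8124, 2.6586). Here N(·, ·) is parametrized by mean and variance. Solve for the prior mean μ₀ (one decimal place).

μ₀ = -12.4

With known observation variance, the Normal–Normal posterior has precision τ_n = τ₀ + n/σ² and mean μ_n = (τ₀μ₀ + (n/σ²)x̄)/τ_n.
Here τ₀ = 1/112.2 = 0.008913 and τ_data = 13/35.4 = 0.367232, so τ_n = 0.376145.
Rearranging for μ₀: μ₀ = (μ_n·τ_n − τ_data·x̄)/τ₀ = (11.8124·0.376145 − 0.367232·12.4) / 0.008913 = -0.110502/0.008913 ≈ -12.4.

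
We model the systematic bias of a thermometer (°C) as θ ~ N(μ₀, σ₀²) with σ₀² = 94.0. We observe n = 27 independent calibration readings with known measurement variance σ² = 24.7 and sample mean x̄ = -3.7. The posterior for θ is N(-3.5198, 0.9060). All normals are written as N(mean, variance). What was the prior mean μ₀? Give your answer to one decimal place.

With known observation variance, the Normal–Normal posterior has precision τ_n = τ₀ + n/σ² and mean μ_n = (τ₀μ₀ + (n/σ²)x̄)/τ_n.
Here τ₀ = 1/94.0 = 0.010638 and τ_data = 27/24.7 = 1.093117, so τ_n = 1.103755.
Rearranging for μ₀: μ₀ = (μ_n·τ_n − τ_data·x̄)/τ₀ = (-3.5198·1.103755 − 1.093117·-3.7) / 0.010638 = 0.159536/0.010638 ≈ 15.0.

μ₀ = 15.0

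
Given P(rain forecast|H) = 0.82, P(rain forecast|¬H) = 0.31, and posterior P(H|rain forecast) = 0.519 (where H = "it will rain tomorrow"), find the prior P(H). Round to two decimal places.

P(H) = 0.29

Bayes' rule in odds form gives O(H|E) = O(H)·[P(E|H)/P(E|¬H)], hence O(H) = O(H|E)/LR.
Posterior odds = 0.519/(1−0.519) = 1.0790. LR = 0.82/0.31 = 2.6452.
Prior odds = 1.0790/2.6452 = 0.4079, so P(H) = 0.4079/(1+0.4079) ≈ 0.29.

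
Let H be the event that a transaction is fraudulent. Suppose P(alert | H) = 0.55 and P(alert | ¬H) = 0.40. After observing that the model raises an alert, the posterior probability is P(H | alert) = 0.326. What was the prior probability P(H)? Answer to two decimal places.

P(H) = 0.26

In odds form, posterior odds = prior odds × likelihood ratio, so prior odds = posterior odds ÷ LR.
Posterior odds = 0.326/(1−0.326) = 0.4837. LR = 0.55/0.40 = 1.3750.
Prior odds = 0.4837/1.3750 = 0.3518, so P(H) = 0.3518/(1+0.3518) ≈ 0.26.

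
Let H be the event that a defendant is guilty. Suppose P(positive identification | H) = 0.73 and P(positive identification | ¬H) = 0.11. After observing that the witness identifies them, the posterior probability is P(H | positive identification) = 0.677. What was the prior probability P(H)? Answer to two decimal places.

P(H) = 0.24

Bayes' rule in odds form gives O(H|E) = O(H)·[P(E|H)/P(E|¬H)], hence O(H) = O(H|E)/LR.
Posterior odds = 0.677/(1−0.677) = 2.0960. LR = 0.73/0.11 = 6.6364.
Prior odds = 2.0960/6.6364 = 0.3158, so P(H) = 0.3158/(1+0.3158) ≈ 0.24.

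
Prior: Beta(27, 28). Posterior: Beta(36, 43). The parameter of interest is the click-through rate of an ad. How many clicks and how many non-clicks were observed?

A Beta(a, b) prior with s successes and f failures in binomial data gives a Beta(a+s, b+f) posterior.
Match parameters: s=36−27=9, f=43−28=15.

9 clicks and 15 non-clicks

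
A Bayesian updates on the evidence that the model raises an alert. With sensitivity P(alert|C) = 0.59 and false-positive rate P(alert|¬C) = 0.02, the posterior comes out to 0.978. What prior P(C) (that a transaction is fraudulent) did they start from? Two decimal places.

P(C) = 0.60

In odds form, posterior odds = prior odds × likelihood ratio, so prior odds = posterior odds ÷ LR.
Posterior odds = 0.978/(1−0.978) = 44.4545. LR = 0.59/0.02 = 29.5000.
Prior odds = 44.4545/29.5000 = 1.5069, so P(C) = 1.5069/(1+1.5069) ≈ 0.60.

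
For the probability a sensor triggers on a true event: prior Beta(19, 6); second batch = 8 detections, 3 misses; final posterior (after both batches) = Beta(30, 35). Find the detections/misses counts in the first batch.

Because Beta–binomial updating is additive in the counts, the combined data contributed (α_post−α_prior, β_post−β_prior) successes and failures.
Total across both batches: 30−19=11 detections, 35−6=29 misses.
Subtract the second batch: 11−8=3 detections and 29−3=26 misses.

3 detections and 26 misses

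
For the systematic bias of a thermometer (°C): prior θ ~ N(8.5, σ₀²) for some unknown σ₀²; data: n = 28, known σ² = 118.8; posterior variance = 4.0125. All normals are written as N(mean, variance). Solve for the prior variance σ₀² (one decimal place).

σ₀² = 73.9

Posterior precision equals prior precision plus data precision: 1/σ_n² = 1/σ₀² + n/σ².
So 1/σ₀² = 1/4.0125 − 28/118.8 = 0.249221 − 0.235690 = 0.013531.
Hence σ₀² = 1/0.013531 ≈ 73.9.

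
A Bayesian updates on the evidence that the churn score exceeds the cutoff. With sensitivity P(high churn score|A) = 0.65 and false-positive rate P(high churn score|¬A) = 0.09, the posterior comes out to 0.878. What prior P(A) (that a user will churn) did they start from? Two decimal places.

Bayes' rule in odds form gives O(A|E) = O(A)·[P(E|A)/P(E|¬A)], hence O(A) = O(A|E)/LR.
Posterior odds = 0.878/(1−0.878) = 7.1967. LR = 0.65/0.09 = 7.2222.
Prior odds = 7.1967/7.2222 = 0.9965, so P(A) = 0.9965/(1+0.9965) ≈ 0.50.

P(A) = 0.50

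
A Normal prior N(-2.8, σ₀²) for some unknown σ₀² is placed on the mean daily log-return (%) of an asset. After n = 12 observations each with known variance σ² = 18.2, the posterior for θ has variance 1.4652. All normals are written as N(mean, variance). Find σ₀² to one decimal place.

Posterior precision equals prior precision plus data precision: 1/σ_n² = 1/σ₀² + n/σ².
So 1/σ₀² = 1/1.4652 − 12/18.2 = 0.682501 − 0.659341 = 0.023160.
Hence σ₀² = 1/0.023160 ≈ 43.2.

σ₀² = 43.2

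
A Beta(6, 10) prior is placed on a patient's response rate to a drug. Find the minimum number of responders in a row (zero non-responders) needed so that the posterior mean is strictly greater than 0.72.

k = 20

After k responders and 0 non-responders the posterior is Beta(6+k, 10), with mean (6+k)/(6+10+k).
Set (6+k)/(16+k) > 0.72 and solve: k > (0.72·16 − 6)/(1 − 0.72) = 19.714.
The smallest integer exceeding 19.714 is 20.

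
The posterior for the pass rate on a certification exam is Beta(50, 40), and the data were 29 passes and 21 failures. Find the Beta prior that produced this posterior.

Beta(21, 19)

Beta is conjugate to the binomial likelihood: posterior = Beta(a+s, b+f).
So a = 50 − 29 = 21 and b = 40 − 21 = 19.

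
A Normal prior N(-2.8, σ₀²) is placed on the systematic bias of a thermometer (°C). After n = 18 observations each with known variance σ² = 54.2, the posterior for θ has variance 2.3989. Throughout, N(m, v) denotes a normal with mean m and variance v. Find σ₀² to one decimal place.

σ₀² = 11.8

Posterior precision equals prior precision plus data precision: 1/σ_n² = 1/σ₀² + n/σ².
So 1/σ₀² = 1/2.3989 − 18/54.2 = 0.416858 − 0.332103 = 0.084755.
Hence σ₀² = 1/0.084755 ≈ 11.8.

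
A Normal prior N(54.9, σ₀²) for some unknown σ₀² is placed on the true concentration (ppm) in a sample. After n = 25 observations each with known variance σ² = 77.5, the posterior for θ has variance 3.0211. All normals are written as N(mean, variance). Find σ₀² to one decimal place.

σ₀² = 118.7

For the Normal–Normal model with known σ², precisions add: τ_n = τ₀ + n/σ².
So 1/σ₀² = 1/3.0211 − 25/77.5 = 0.331005 − 0.322581 = 0.008424.
Hence σ₀² = 1/0.008424 ≈ 118.7.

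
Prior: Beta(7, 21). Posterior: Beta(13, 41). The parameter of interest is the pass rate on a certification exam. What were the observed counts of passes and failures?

A Beta(a, b) prior with s successes and f failures in binomial data gives a Beta(a+s, b+f) posterior.
So s = 13 − 7 = 6 and f = 41 − 21 = 20.

6 passes and 20 failures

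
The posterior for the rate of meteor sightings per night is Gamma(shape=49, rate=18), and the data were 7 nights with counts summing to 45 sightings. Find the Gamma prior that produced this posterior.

Gamma(shape=4, rate=11)

A Gamma(α, β) prior (rate parametrization) on a Poisson rate with n observations summing to S gives posterior Gamma(α+S, β+n).
So α = 49 − 45 = 4 and β = 18 − 7 = 11.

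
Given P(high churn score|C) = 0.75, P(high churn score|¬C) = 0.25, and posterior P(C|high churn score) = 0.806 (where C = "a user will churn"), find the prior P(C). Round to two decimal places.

P(C) = 0.58

Bayes' rule in odds form gives O(C|E) = O(C)·[P(E|C)/P(E|¬C)], hence O(C) = O(C|E)/LR.
Posterior odds = 0.806/(1−0.806) = 4.1546. LR = 0.75/0.25 = 3.0000.
Prior odds = 4.1546/3.0000 = 1.3849, so P(C) = 1.3849/(1+1.3849) ≈ 0.58.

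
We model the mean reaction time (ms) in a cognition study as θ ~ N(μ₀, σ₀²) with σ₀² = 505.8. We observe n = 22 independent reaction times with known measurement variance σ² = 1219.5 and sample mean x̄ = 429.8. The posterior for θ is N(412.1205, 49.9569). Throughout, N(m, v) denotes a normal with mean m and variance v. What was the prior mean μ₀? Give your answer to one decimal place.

μ₀ = 250.8

With known observation variance, the Normal–Normal posterior has precision τ_n = τ₀ + n/σ² and mean μ_n = (τ₀μ₀ + (n/σ²)x̄)/τ_n.
Here τ₀ = 1/505.8 = 0.001977 and τ_data = 22/1219.5 = 0.018040, so τ_n = 0.020017.
Rearranging for μ₀: μ₀ = (μ_n·τ_n − τ_data·x̄)/τ₀ = (412.1205·0.020017 − 0.018040·429.8) / 0.001977 = 0.495824/0.001977 ≈ 250.8.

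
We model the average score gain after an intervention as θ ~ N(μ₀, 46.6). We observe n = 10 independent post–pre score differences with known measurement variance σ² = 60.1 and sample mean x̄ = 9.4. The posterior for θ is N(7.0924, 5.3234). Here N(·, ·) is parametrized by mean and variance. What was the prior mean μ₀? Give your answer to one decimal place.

The posterior mean is a precision-weighted average: μ_n = (τ₀μ₀ + τ_data·x̄)/(τ₀+τ_data), with τ₀=1/σ₀² and τ_data=n/σ².
Here τ₀ = 1/46.6 = 0.021459 and τ_data = 10/60.1 = 0.166389, so τ_n = 0.187848.
Rearranging for μ₀: μ₀ = (μ_n·τ_n − τ_data·x̄)/τ₀ = (7.0924·0.187848 − 0.166389·9.4) / 0.021459 = -0.231763/0.021459 ≈ -10.8.

μ₀ = -10.8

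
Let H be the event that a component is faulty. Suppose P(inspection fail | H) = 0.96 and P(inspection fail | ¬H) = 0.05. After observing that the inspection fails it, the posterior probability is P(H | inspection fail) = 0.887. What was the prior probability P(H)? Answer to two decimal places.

P(H) = 0.29

Bayes' rule in odds form gives O(H|E) = O(H)·[P(E|H)/P(E|¬H)], hence O(H) = O(H|E)/LR.
Posterior odds = 0.887/(1−0.887) = 7.8496. LR = 0.96/0.05 = 19.2000.
Prior odds = 7.8496/19.2000 = 0.4088, so P(H) = 0.4088/(1+0.4088) ≈ 0.29.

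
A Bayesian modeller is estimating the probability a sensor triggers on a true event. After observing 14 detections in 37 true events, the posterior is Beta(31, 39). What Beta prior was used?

Beta(17, 16)

Beta is conjugate to the binomial likelihood: posterior = Beta(α+s, β+f).
Subtract the data counts: 31−14=17, 39−23=16.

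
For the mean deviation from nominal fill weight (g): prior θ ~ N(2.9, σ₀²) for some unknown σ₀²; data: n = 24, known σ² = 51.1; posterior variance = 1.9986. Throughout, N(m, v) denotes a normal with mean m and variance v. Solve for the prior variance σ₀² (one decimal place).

For the Normal–Normal model with known σ², precisions add: τ_n = τ₀ + n/σ².
So 1/σ₀² = 1/1.9986 − 24/51.1 = 0.500350 − 0.469667 = 0.030683.
Hence σ₀² = 1/0.030683 ≈ 32.6.

σ₀² = 32.6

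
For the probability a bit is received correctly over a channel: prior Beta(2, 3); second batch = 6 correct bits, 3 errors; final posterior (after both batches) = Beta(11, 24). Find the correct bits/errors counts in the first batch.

3 correct bits and 18 errors

Sequential conjugate updates are equivalent to a single update on the pooled data, so total successes = posterior α − prior α and total failures = posterior β − prior β.
Total across both batches: 11−2=9 correct bits, 24−3=21 errors.
Subtract the second batch: 9−6=3 correct bits and 21−3=18 errors.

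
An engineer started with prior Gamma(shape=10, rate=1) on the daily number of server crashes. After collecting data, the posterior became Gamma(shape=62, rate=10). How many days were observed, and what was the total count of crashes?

A Gamma(α, β) prior (rate parametrization) on a Poisson rate with n observations summing to S gives posterior Gamma(α+S, β+n).
Matching: Σxᵢ = 62 − 10 = 52 and n = 10 − 1 = 9.

n = 9 days with total 52 crashes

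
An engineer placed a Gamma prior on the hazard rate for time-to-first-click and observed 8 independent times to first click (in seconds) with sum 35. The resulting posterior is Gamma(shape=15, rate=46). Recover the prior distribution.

Gamma(shape=7, rate=11)

Gamma–exponential conjugacy: posterior shape = α + n, posterior rate = β + Σtᵢ.
So α = 15 − 8 = 7 and β = 46 − 35 = 11.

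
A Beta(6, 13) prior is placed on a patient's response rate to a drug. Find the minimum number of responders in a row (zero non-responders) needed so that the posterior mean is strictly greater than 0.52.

After k responders and 0 non-responders the posterior is Beta(6+k, 13), with mean (6+k)/(6+13+k).
Set (6+k)/(19+k) > 0.52 and solve: k > (0.52·19 − 6)/(1 − 0.52) = 8.083.
The smallest integer exceeding 8.083 is 9, and checking k=9: (15)/(28) = 0.5357 > 0.52.

k = 9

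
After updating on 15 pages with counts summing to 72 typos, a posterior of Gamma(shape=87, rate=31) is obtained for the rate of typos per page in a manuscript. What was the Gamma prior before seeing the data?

Gamma(shape=15, rate=16)

Gamma–Poisson conjugacy: posterior shape = α + Σxᵢ, posterior rate = β + n.
So α = 87 − 72 = 15 and β = 31 − 15 = 16.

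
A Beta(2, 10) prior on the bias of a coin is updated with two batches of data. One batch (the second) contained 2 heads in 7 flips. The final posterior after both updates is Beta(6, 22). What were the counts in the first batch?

Because Beta–binomial updating is additive in the counts, the combined data contributed (α_post−α_prior, β_post−β_prior) successes and failures.
Total across both batches: 6−2=4 heads, 22−10=12 tails.
Subtract the second batch: 4−2=2 heads and 12−5=7 tails.

2 heads and 7 tails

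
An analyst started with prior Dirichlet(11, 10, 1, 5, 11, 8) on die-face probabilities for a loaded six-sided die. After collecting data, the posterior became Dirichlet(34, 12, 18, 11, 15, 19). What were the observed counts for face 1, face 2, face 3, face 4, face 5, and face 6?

For a Dirichlet(α) prior with multinomial counts c, the posterior is Dirichlet(α + c) componentwise.
Counts are posterior − prior componentwise: 34−11=23, 12−10=2, 18−1=17, 11−5=6, 15−11=4, 19−8=11.

counts (23, 2, 17, 6, 4, 11)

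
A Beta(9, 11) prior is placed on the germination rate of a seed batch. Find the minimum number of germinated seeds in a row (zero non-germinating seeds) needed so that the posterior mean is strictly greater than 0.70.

After k germinated seeds and 0 non-germinating seeds the posterior is Beta(9+k, 11), with mean (9+k)/(9+11+k).
Set (9+k)/(20+k) > 0.70 and solve: k > (0.70·20 − 9)/(1 − 0.70) = 16.667.
The smallest integer exceeding 16.667 is 17.

k = 17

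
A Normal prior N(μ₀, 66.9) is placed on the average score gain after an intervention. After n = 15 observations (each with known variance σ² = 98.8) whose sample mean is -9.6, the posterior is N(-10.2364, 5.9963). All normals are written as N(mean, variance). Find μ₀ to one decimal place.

μ₀ = -16.7

The posterior mean is a precision-weighted average: μ_n = (τ₀μ₀ + τ_data·x̄)/(τ₀+τ_data), with τ₀=1/σ₀² and τ_data=n/σ².
Here τ₀ = 1/66.9 = 0.014948 and τ_data = 15/98.8 = 0.151822, so τ_n = 0.166770.
Rearranging for μ₀: μ₀ = (μ_n·τ_n − τ_data·x̄)/τ₀ = (-10.2364·0.166770 − 0.151822·-9.6) / 0.014948 = -0.249633/0.014948 ≈ -16.7.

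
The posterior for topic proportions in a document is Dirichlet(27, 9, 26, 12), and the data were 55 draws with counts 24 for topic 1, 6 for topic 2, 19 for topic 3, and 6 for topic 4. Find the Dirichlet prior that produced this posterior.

Dirichlet(3, 3, 7, 6)

For a Dirichlet(α) prior with multinomial counts c, the posterior is Dirichlet(α + c) componentwise.
Subtract each count from the matching posterior parameter: 27−24=3, 9−6=3, 26−19=7, 12−6=6.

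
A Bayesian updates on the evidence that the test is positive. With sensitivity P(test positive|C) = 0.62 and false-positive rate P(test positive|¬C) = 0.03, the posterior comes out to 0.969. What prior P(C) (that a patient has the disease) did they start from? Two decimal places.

P(C) = 0.60

In odds form, posterior odds = prior odds × likelihood ratio, so prior odds = posterior odds ÷ LR.
Posterior odds = 0.969/(1−0.969) = 31.2581. LR = 0.62/0.03 = 20.6667.
Prior odds = 31.2581/20.6667 = 1.5125, so P(C) = 1.5125/(1+1.5125) ≈ 0.60.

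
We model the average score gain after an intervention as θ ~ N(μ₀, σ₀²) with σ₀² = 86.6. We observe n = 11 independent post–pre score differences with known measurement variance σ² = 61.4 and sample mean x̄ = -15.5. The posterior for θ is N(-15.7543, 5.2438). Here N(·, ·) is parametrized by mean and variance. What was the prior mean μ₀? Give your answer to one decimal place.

With known observation variance, the Normal–Normal posterior has precision τ_n = τ₀ + n/σ² and mean μ_n = (τ₀μ₀ + (n/σ²)x̄)/τ_n.
Here τ₀ = 1/86.6 = 0.011547 and τ_data = 11/61.4 = 0.179153, so τ_n = 0.190700.
Rearranging for μ₀: μ₀ = (μ_n·τ_n − τ_data·x̄)/τ₀ = (-15.7543·0.190700 − 0.179153·-15.5) / 0.011547 = -0.227474/0.011547 ≈ -19.7.

μ₀ = -19.7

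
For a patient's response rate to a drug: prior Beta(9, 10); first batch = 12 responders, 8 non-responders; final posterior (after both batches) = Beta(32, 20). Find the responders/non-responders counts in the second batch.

11 responders and 2 non-responders

Sequential conjugate updates are equivalent to a single update on the pooled data, so total successes = posterior α − prior α and total failures = posterior β − prior β.
Total across both batches: 32−9=23 responders, 20−10=10 non-responders.
Subtract the first batch: 23−12=11 responders and 10−8=2 non-responders.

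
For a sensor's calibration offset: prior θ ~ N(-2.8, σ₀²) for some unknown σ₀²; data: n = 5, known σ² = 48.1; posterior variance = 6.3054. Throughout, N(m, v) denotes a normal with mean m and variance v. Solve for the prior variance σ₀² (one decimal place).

σ₀² = 18.3

For the Normal–Normal model with known σ², precisions add: τ_n = τ₀ + n/σ².
So 1/σ₀² = 1/6.3054 − 5/48.1 = 0.158594 − 0.103950 = 0.054644.
Hence σ₀² = 1/0.054644 ≈ 18.3.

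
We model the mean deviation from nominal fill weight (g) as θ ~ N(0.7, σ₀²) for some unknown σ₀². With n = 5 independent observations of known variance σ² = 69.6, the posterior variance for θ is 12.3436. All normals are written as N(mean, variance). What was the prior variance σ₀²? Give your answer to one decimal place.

Posterior precision equals prior precision plus data precision: 1/σ_n² = 1/σ₀² + n/σ².
So 1/σ₀² = 1/12.3436 − 5/69.6 = 0.081014 − 0.071839 = 0.009175.
Hence σ₀² = 1/0.009175 ≈ 109.0.

σ₀² = 109.0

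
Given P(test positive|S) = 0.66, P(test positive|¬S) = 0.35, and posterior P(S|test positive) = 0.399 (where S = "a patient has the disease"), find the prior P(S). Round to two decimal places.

Bayes' rule in odds form gives O(S|E) = O(S)·[P(E|S)/P(E|¬S)], hence O(S) = O(S|E)/LR.
Posterior odds = 0.399/(1−0.399) = 0.6639. LR = 0.66/0.35 = 1.8857.
Prior odds = 0.6639/1.8857 = 0.3521, so P(S) = 0.3521/(1+0.3521) ≈ 0.26.

P(S) = 0.26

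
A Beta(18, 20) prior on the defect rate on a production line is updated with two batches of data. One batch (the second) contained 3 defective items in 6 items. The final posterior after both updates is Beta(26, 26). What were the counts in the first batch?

5 defective items and 3 good items

Sequential conjugate updates are equivalent to a single update on the pooled data, so total successes = posterior α − prior α and total failures = posterior β − prior β.
Total across both batches: 26−18=8 defective items, 26−20=6 good items.
Subtract the second batch: 8−3=5 defective items and 6−3=3 good items.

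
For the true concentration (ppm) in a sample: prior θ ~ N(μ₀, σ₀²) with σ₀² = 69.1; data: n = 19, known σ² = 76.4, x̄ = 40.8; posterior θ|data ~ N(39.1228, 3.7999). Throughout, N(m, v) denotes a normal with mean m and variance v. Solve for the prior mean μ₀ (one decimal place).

μ₀ = 10.3

With known observation variance, the Normal–Normal posterior has precision τ_n = τ₀ + n/σ² and mean μ_n = (τ₀μ₀ + (n/σ²)x̄)/τ_n.
Here τ₀ = 1/69.1 = 0.014472 and τ_data = 19/76.4 = 0.248691, so τ_n = 0.263163.
Rearranging for μ₀: μ₀ = (μ_n·τ_n − τ_data·x̄)/τ₀ = (39.1228·0.263163 − 0.248691·40.8) / 0.014472 = 0.149081/0.014472 ≈ 10.3.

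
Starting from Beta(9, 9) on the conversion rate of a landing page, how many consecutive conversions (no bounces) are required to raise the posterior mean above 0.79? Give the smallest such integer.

After k conversions and 0 bounces the posterior is Beta(9+k, 9), with mean (9+k)/(9+9+k).
Set (9+k)/(18+k) > 0.79 and solve: k > (0.79·18 − 9)/(1 − 0.79) = 24.857.
The smallest integer exceeding 24.857 is 25.

k = 25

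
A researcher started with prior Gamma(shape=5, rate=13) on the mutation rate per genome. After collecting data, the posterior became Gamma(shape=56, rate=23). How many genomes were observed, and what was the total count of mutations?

A Gamma(α, β) prior (rate parametrization) on a Poisson rate with n observations summing to S gives posterior Gamma(α+S, β+n).
Matching: Σxᵢ = 56 − 5 = 51 and n = 23 − 13 = 10.

n = 10 genomes with total 51 mutations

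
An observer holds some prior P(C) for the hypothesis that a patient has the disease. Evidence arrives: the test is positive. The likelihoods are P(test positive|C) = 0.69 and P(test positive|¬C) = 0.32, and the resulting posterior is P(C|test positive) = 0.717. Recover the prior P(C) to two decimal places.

P(C) = 0.54

Bayes' rule in odds form gives O(C|E) = O(C)·[P(E|C)/P(E|¬C)], hence O(C) = O(C|E)/LR.
Posterior odds = 0.717/(1−0.717) = 2.5336. LR = 0.69/0.32 = 2.1562.
Prior odds = 2.5336/2.1562 = 1.1750, so P(C) = 1.1750/(1+1.1750) ≈ 0.54.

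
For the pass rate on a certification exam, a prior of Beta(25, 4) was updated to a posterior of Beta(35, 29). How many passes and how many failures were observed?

10 passes and 25 failures

Under Beta–binomial conjugacy the posterior parameters are (a+s, b+f).
So s = 35 − 25 = 10 and f = 29 − 4 = 25.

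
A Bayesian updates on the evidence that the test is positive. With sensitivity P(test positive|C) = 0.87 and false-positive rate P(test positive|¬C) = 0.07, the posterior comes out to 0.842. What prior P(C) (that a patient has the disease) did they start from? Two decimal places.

P(C) = 0.30

In odds form, posterior odds = prior odds × likelihood ratio, so prior odds = posterior odds ÷ LR.
Posterior odds = 0.842/(1−0.842) = 5.3291. LR = 0.87/0.07 = 12.4286.
Prior odds = 5.3291/12.4286 = 0.4288, so P(C) = 0.4288/(1+0.4288) ≈ 0.30.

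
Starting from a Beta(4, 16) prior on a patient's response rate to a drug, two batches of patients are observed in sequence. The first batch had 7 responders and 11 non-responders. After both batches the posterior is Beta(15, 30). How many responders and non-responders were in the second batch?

4 responders and 3 non-responders

Sequential conjugate updates are equivalent to a single update on the pooled data, so total successes = posterior α − prior α and total failures = posterior β − prior β.
Total across both batches: 15−4=11 responders, 30−16=14 non-responders.
Subtract the first batch: 11−7=4 responders and 14−11=3 non-responders.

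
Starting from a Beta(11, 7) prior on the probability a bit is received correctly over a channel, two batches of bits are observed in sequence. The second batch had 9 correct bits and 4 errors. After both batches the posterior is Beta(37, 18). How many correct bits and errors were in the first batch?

17 correct bits and 7 errors

Sequential conjugate updates are equivalent to a single update on the pooled data, so total successes = posterior α − prior α and total failures = posterior β − prior β.
Total across both batches: 37−11=26 correct bits, 18−7=11 errors.
Subtract the second batch: 26−9=17 correct bits and 11−4=7 errors.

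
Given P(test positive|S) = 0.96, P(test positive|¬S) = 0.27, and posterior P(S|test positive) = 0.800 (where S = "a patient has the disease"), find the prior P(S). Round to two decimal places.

P(S) = 0.53

Bayes' rule in odds form gives O(S|E) = O(S)·[P(E|S)/P(E|¬S)], hence O(S) = O(S|E)/LR.
Posterior odds = 0.800/(1−0.800) = 4.0000. LR = 0.96/0.27 = 3.5556.
Prior odds = 4.0000/3.5556 = 1.1250, so P(S) = 1.1250/(1+1.1250) ≈ 0.53.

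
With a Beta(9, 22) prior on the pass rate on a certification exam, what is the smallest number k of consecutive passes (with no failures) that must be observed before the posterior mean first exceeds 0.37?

k = 4

After k passes and 0 failures the posterior is Beta(9+k, 22), with mean (9+k)/(9+22+k).
Set (9+k)/(31+k) > 0.37 and solve: k > (0.37·31 − 9)/(1 − 0.37) = 3.921.
The smallest integer exceeding 3.921 is 4.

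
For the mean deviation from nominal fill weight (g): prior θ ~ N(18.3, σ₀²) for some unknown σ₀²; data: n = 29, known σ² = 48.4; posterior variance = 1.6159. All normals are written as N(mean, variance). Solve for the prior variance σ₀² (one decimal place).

For the Normal–Normal model with known σ², precisions add: τ_n = τ₀ + n/σ².
So 1/σ₀² = 1/1.6159 − 29/48.4 = 0.618850 − 0.599174 = 0.019676.
Hence σ₀² = 1/0.019676 ≈ 50.8.

σ₀² = 50.8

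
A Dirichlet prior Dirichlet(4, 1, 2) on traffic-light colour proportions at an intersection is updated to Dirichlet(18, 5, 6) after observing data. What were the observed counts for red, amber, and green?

For a Dirichlet(α) prior with multinomial counts c, the posterior is Dirichlet(α + c) componentwise.
Counts are posterior − prior componentwise: 18−4=14, 5−1=4, 6−2=4.

counts (14, 4, 4)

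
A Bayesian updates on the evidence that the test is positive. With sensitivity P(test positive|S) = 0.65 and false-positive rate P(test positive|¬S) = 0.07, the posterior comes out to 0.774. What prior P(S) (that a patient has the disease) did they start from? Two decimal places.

P(S) = 0.27

In odds form, posterior odds = prior odds × likelihood ratio, so prior odds = posterior odds ÷ LR.
Posterior odds = 0.774/(1−0.774) = 3.4248. LR = 0.65/0.07 = 9.2857.
Prior odds = 3.4248/9.2857 = 0.3688, so P(S) = 0.3688/(1+0.3688) ≈ 0.27.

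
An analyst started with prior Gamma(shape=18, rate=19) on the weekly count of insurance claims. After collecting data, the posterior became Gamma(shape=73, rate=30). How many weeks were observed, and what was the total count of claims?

n = 11 weeks with total 55 claims

A Gamma(α, β) prior (rate parametrization) on a Poisson rate with n observations summing to S gives posterior Gamma(α+S, β+n).
Matching: Σxᵢ = 73 − 18 = 55 and n = 30 − 19 = 11.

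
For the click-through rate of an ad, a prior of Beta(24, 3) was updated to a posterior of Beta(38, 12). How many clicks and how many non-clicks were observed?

14 clicks and 9 non-clicks

Beta is conjugate to the binomial likelihood: posterior = Beta(a+s, b+f).
Match parameters: s=38−24=14, f=12−3=9.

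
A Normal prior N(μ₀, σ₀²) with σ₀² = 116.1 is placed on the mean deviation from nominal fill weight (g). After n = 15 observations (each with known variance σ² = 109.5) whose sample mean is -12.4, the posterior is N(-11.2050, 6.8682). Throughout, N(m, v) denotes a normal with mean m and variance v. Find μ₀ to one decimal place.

The posterior mean is a precision-weighted average: μ_n = (τ₀μ₀ + τ_data·x̄)/(τ₀+τ_data), with τ₀=1/σ₀² and τ_data=n/σ².
Here τ₀ = 1/116.1 = 0.008613 and τ_data = 15/109.5 = 0.136986, so τ_n = 0.145599.
Rearranging for μ₀: μ₀ = (μ_n·τ_n − τ_data·x̄)/τ₀ = (-11.2050·0.145599 − 0.136986·-12.4) / 0.008613 = 0.067190/0.008613 ≈ 7.8.

μ₀ = 7.8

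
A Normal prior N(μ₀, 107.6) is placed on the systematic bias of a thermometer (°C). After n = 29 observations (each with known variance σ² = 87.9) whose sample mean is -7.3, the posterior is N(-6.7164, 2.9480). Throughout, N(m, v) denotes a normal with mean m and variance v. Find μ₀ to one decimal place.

The posterior mean is a precision-weighted average: μ_n = (τ₀μ₀ + τ_data·x̄)/(τ₀+τ_data), with τ₀=1/σ₀² and τ_data=n/σ².
Here τ₀ = 1/107.6 = 0.009294 and τ_data = 29/87.9 = 0.329920, so τ_n = 0.339214.
Rearranging for μ₀: μ₀ = (μ_n·τ_n − τ_data·x̄)/τ₀ = (-6.7164·0.339214 − 0.329920·-7.3) / 0.009294 = 0.130119/0.009294 ≈ 14.0.

μ₀ = 14.0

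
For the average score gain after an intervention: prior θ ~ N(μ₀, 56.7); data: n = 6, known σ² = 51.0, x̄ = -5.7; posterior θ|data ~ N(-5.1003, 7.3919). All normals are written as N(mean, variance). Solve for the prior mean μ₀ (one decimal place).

With known observation variance, the Normal–Normal posterior has precision τ_n = τ₀ + n/σ² and mean μ_n = (τ₀μ₀ + (n/σ²)x̄)/τ_n.
Here τ₀ = 1/56.7 = 0.017637 and τ_data = 6/51.0 = 0.117647, so τ_n = 0.135284.
Rearranging for μ₀: μ₀ = (μ_n·τ_n − τ_data·x̄)/τ₀ = (-5.1003·0.135284 − 0.117647·-5.7) / 0.017637 = -0.019401/0.017637 ≈ -1.1.

μ₀ = -1.1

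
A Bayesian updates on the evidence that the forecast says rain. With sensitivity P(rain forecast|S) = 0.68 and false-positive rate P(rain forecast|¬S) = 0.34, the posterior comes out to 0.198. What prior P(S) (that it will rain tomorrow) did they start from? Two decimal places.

P(S) = 0.11

In odds form, posterior odds = prior odds × likelihood ratio, so prior odds = posterior odds ÷ LR.
Posterior odds = 0.198/(1−0.198) = 0.2469. LR = 0.68/0.34 = 2.0000.
Prior odds = 0.2469/2.0000 = 0.1235, so P(S) = 0.1235/(1+0.1235) ≈ 0.11.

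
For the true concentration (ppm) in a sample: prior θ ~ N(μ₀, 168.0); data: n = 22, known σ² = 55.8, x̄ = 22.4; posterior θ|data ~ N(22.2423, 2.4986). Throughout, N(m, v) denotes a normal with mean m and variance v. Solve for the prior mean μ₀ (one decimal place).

μ₀ = 11.8

The posterior mean is a precision-weighted average: μ_n = (τ₀μ₀ + τ_data·x̄)/(τ₀+τ_data), with τ₀=1/σ₀² and τ_data=n/σ².
Here τ₀ = 1/168.0 = 0.005952 and τ_data = 22/55.8 = 0.394265, so τ_n = 0.400217.
Rearranging for μ₀: μ₀ = (μ_n·τ_n − τ_data·x̄)/τ₀ = (22.2423·0.400217 − 0.394265·22.4) / 0.005952 = 0.070211/0.005952 ≈ 11.8.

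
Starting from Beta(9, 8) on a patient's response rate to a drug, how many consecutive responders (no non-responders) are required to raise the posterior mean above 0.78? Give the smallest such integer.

k = 20

After k responders and 0 non-responders the posterior is Beta(9+k, 8), with mean (9+k)/(9+8+k).
Set (9+k)/(17+k) > 0.78 and solve: k > (0.78·17 − 9)/(1 − 0.78) = 19.364.
The smallest integer exceeding 19.364 is 20.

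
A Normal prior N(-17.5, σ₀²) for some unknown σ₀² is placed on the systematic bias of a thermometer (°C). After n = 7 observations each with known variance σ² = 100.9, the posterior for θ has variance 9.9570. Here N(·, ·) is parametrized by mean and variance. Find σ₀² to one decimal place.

Posterior precision equals prior precision plus data precision: 1/σ_n² = 1/σ₀² + n/σ².
So 1/σ₀² = 1/9.9570 − 7/100.9 = 0.100432 − 0.069376 = 0.031056.
Hence σ₀² = 1/0.031056 ≈ 32.2.

σ₀² = 32.2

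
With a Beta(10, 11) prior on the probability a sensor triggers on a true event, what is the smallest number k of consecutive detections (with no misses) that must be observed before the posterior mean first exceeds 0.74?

After k detections and 0 misses the posterior is Beta(10+k, 11), with mean (10+k)/(10+11+k).
Set (10+k)/(21+k) > 0.74 and solve: k > (0.74·21 − 10)/(1 − 0.74) = 21.308.
The smallest integer exceeding 21.308 is 22.

k = 22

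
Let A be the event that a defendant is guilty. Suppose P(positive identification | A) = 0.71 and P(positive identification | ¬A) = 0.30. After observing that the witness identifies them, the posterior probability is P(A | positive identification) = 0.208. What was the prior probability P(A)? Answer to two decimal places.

P(A) = 0.10

Bayes' rule in odds form gives O(A|E) = O(A)·[P(E|A)/P(E|¬A)], hence O(A) = O(A|E)/LR.
Posterior odds = 0.208/(1−0.208) = 0.2626. LR = 0.71/0.30 = 2.3667.
Prior odds = 0.2626/2.3667 = 0.1110, so P(A) = 0.1110/(1+0.1110) ≈ 0.10.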